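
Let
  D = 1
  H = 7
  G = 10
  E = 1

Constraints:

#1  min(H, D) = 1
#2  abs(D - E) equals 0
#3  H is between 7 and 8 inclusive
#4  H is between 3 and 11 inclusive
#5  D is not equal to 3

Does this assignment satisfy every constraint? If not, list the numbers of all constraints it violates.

#1 min(7, 1) = 1  ✓
#2 abs(1 - 1) = 0  ✓
#3 H = 7 lies in [7, 8]  ✓
#4 H = 7 lies in [3, 11]  ✓
#5 D = 1, and 1 ≠ 3  ✓

No violations.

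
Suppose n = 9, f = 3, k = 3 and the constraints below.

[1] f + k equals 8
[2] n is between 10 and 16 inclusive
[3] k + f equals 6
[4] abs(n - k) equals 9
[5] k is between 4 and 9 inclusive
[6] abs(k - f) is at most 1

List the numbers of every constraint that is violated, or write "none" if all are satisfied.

No — constraints 1, 2, 4, and 5 are not satisfied.

[1] f + k = 3 + 3 = 6, not 8  false
[2] n = 9 is outside [10, 16]  false
[3] k + f = 3 + 3 = 6  true
[4] abs(9 - 3) = 6, not 9  false
[5] k = 3 is outside [4, 9]  false
[6] abs(3 - 3) = 0; 0 ≤ 1  true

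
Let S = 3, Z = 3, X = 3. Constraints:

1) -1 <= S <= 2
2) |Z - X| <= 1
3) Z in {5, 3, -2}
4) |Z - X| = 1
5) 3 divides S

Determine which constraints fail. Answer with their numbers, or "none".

The assignment fails constraints 1 and 4.

1) S = 3 is outside [-1, 2]  false
2) |3 - 3| = 0; 0 ≤ 1  true
3) Z = 3 is in {5, 3, -2}  true
4) |3 - 3| = 0, not 1  false
5) 3 / 3 = 1, so 3 divides 3  true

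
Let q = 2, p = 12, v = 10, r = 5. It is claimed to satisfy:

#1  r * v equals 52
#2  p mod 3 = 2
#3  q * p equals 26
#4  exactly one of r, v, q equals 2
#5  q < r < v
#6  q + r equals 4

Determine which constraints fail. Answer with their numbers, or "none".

#1 r * v = 5 * 10 = 50, not 52 — fails.
#2 12 mod 3 = 0, not 2 — fails.
#3 q * p = 2 * 12 = 24, not 26 — fails.
#4 r=5, v=10, q=2; 1 of them equals 2 — holds.
#5 values 2 < 5 < 10 — holds.
#6 q + r = 2 + 5 = 7, not 4 — fails.

Constraints 1, 2, 3, and 6 do not hold.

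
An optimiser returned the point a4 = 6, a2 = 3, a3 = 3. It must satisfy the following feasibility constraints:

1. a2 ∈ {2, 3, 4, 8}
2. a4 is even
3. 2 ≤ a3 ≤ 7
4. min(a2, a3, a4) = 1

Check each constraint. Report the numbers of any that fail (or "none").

1. a2 = 3 is in {2, 3, 4, 8} — OK.
2. a4 = 6 is even — OK.
3. a3 = 3 lies in [2, 7] — OK.
4. min(3, 3, 6) = 3, not 1 — violated.

Constraint 4 is violated.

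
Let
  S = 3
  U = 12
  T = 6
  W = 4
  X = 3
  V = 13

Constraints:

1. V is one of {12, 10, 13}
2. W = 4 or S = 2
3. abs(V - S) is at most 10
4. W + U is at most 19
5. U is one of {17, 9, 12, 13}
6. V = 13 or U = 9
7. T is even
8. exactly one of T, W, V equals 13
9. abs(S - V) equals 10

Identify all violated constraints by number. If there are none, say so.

None — every constraint holds.

1. V = 13 is in {12, 10, 13} — holds.
2. W = 4 = 4 (first disjunct) — holds.
3. abs(13 - 3) = 10; 10 ≤ 10 — holds.
4. W + U = 4 + 12 = 16; 16 ≤ 19 — holds.
5. U = 12 is in {17, 9, 12, 13} — holds.
6. V = 13 = 13 (first disjunct) — holds.
7. T = 6 is even — holds.
8. T=6, W=4, V=13; 1 of them equals 13 — holds.
9. abs(3 - 13) = 10 — holds.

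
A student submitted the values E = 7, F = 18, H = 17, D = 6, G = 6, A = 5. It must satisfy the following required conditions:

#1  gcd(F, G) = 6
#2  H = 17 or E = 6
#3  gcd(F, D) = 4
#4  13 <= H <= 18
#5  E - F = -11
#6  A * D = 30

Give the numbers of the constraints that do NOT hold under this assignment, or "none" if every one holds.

#1 gcd(18, 6) = 6  yes
#2 H = 17 = 17 (first disjunct)  yes
#3 gcd(18, 6) = 6, not 4  no
#4 H = 17 lies in [13, 18]  yes
#5 E - F = 7 - 18 = -11  yes
#6 A * D = 5 * 6 = 30  yes

Constraint 3 is violated.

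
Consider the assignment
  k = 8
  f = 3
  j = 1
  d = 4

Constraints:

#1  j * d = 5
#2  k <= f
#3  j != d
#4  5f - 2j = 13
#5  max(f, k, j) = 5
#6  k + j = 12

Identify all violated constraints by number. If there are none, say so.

#1 j * d = 1 * 4 = 4, not 5 — does not hold.
#2 k = 8, f = 3; 8 > 3 (want ≤) — does not hold.
#3 j = 1, d = 4; distinct — holds.
#4 5f - 2j = 5(3) - 2(1) = 13 — holds.
#5 max(3, 8, 1) = 8, not 5 — does not hold.
#6 k + j = 8 + 1 = 9, not 12 — does not hold.

Constraints 1, 2, 5, and 6 are violated.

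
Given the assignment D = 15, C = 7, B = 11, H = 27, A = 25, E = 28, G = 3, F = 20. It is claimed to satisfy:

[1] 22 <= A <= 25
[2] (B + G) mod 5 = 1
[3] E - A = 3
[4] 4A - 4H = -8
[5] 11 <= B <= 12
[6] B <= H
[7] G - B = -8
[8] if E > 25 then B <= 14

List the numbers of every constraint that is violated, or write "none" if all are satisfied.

[1] A = 25 lies in [22, 25]  ✓
[2] B + G = 14; 14 mod 5 = 4, not 1  ✗
[3] E - A = 28 - 25 = 3  ✓
[4] 4A - 4H = 4(25) - 4(27) = -8  ✓
[5] B = 11 lies in [11, 12]  ✓
[6] B = 11, H = 27; 11 ≤ 27  ✓
[7] G - B = 3 - 11 = -8  ✓
[8] E = 28 > 25, so we need B ≤ 14; B = 11 ≤ 14  ✓

The assignment fails constraint 2.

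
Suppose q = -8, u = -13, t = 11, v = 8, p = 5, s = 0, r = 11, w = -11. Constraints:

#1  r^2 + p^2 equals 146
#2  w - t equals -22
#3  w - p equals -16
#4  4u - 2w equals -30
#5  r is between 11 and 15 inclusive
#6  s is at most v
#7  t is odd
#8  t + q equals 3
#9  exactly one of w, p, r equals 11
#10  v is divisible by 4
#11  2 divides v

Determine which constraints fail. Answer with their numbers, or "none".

The assignment satisfies every constraint.

#1 r^2 + p^2 = 11^2 + 5^2 = 121 + 25 = 146 — OK.
#2 w - t = -11 - 11 = -22 — OK.
#3 w - p = -11 - 5 = -16 — OK.
#4 4u - 2w = 4(-13) - 2(-11) = -30 — OK.
#5 r = 11 lies in [11, 15] — OK.
#6 s = 0, v = 8; 0 ≤ 8 — OK.
#7 t = 11 is odd — OK.
#8 t + q = 11 + (-8) = 3 — OK.
#9 w=-11, p=5, r=11; 1 of them equals 11 — OK.
#10 8 / 4 = 2, so 4 divides 8 — OK.
#11 8 / 2 = 4, so 2 divides 8 — OK.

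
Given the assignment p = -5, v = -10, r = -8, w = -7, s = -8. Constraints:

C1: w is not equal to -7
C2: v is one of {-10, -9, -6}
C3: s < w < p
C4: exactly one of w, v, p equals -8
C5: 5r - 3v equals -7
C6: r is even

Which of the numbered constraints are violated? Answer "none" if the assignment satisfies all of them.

The assignment fails constraints 1, 4, 5.

C1: w = -7, but -7 is required to differ — violated.
C2: v = -10 is in {-10, -9, -6} — OK.
C3: values -8 < -7 < -5 — OK.
C4: w=-7, v=-10, p=-5; 0 of them equal -8, not exactly one — violated.
C5: 5r - 3v = 5(-8) - 3(-10) = -10, not -7 — violated.
C6: r = -8 is even — OK.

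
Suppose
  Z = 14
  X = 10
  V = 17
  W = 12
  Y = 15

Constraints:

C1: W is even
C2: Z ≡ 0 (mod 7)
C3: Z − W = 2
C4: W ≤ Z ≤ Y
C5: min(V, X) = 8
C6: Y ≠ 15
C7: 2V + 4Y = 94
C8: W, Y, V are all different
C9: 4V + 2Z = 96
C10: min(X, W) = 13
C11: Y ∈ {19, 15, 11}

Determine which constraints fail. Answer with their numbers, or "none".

C1: W = 12 is even — OK.
C2: 14 mod 7 = 0 — OK.
C3: Z − W = 14 − 12 = 2 — OK.
C4: values 12 ≤ 14 ≤ 15 — OK.
C5: min(17, 10) = 10, not 8 — violated.
C6: Y = 15, but 15 is required to differ — violated.
C7: 2V + 4Y = 2(17) + 4(15) = 94 — OK.
C8: values 12, 15, 17 are pairwise distinct — OK.
C9: 4V + 2Z = 4(17) + 2(14) = 96 — OK.
C10: min(10, 12) = 10, not 13 — violated.
C11: Y = 15 is in {19, 15, 11} — OK.

Constraints 5, 6, and 10 do not hold.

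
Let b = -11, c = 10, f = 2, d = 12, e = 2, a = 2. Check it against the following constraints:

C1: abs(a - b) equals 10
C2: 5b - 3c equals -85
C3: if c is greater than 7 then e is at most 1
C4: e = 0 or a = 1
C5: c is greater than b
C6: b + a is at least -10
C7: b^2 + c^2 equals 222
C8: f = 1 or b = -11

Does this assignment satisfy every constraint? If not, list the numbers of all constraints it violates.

No — constraints 1, 3, 4, and 7 are not satisfied.

C1: abs(2 - (-11)) = 13, not 10  no
C2: 5b - 3c = 5(-11) - 3(10) = -85  yes
C3: c = 10 > 7, so we need e ≤ 1; but e = 2 > 1  no
C4: e = 2 ≠ 0 and a = 2 ≠ 1; both disjuncts false  no
C5: c = 10, b = -11; 10 > -11  yes
C6: b + a = -11 + 2 = -9; -9 ≥ -10  yes
C7: b^2 + c^2 = (-11)^2 + 10^2 = 121 + 100 = 221, not 222  no
C8: f = 2 ≠ 1, but b = -11 = -11 (second disjunct)  yes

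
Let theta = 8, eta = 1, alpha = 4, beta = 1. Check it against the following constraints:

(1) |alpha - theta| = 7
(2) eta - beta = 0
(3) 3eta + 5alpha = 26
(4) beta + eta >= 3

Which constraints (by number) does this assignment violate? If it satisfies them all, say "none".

Violated: 1, 3, and 4.

(1) |4 - 8| = 4, not 7 — fails.
(2) eta - beta = 1 - 1 = 0 — holds.
(3) 3eta + 5alpha = 3(1) + 5(4) = 23, not 26 — fails.
(4) beta + eta = 1 + 1 = 2; 2 < 3, bound 3 not met — fails.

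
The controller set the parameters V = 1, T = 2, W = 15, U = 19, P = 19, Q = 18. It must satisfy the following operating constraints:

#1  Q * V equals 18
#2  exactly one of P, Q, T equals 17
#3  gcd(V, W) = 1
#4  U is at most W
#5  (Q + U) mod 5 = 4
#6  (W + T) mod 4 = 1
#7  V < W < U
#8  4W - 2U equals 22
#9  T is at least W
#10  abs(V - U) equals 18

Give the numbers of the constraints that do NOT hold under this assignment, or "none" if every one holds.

#1 Q * V = 18 * 1 = 18 — holds.
#2 P=19, Q=18, T=2; 0 of them equal 17, not exactly one — fails.
#3 gcd(1, 15) = 1 — holds.
#4 U = 19, W = 15; 19 > 15 (want ≤) — fails.
#5 Q + U = 37; 37 mod 5 = 2, not 4 — fails.
#6 W + T = 17; 17 mod 4 = 1 — holds.
#7 values 1 < 15 < 19 — holds.
#8 4W - 2U = 4(15) - 2(19) = 22 — holds.
#9 T = 2, W = 15; 2 < 15 (want ≥) — fails.
#10 abs(1 - 19) = 18 — holds.

Violated: 2, 4, 5, 9.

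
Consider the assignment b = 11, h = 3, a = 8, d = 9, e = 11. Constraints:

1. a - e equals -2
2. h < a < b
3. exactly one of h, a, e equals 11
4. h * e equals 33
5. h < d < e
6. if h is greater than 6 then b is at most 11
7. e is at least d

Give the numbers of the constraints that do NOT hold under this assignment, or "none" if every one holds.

No — constraint 1 is not satisfied.

1. a - e = 8 - 11 = -3, not -2  no
2. values 3 < 8 < 11  yes
3. h=3, a=8, e=11; 1 of them equals 11  yes
4. h * e = 3 * 11 = 33  yes
5. values 3 < 9 < 11  yes
6. h = 3, not > 6; antecedent false, conditional vacuously true  yes
7. e = 11, d = 9; 11 ≥ 9  yes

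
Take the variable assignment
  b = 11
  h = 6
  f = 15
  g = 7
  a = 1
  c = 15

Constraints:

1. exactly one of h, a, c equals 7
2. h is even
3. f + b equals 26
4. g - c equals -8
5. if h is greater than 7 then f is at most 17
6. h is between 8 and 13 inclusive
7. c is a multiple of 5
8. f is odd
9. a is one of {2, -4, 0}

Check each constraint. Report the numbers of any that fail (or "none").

1. h=6, a=1, c=15; 0 of them equal 7, not exactly one — does not hold.
2. h = 6 is even — holds.
3. f + b = 15 + 11 = 26 — holds.
4. g - c = 7 - 15 = -8 — holds.
5. h = 6, not > 7; antecedent false, conditional vacuously true — holds.
6. h = 6 is outside [8, 13] — does not hold.
7. 15 / 5 = 3, so 5 divides 15 — holds.
8. f = 15 is odd — holds.
9. a = 1 is not in {2, -4, 0} — does not hold.

Violated: 1, 6, and 9.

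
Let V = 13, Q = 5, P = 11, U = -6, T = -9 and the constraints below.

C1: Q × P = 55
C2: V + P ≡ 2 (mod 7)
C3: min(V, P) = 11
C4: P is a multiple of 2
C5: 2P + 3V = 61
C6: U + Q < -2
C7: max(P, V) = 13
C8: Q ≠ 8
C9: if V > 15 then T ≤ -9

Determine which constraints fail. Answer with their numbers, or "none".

C1: Q × P = 5 × 11 = 55 — satisfied.
C2: V + P = 24; 24 mod 7 = 3, not 2 — violated.
C3: min(13, 11) = 11 — satisfied.
C4: 11 = 2×5 + 1, so 2 does not divide 11 — violated.
C5: 2P + 3V = 2(11) + 3(13) = 61 — satisfied.
C6: U + Q = -6 + 5 = -1; -1 ≥ -2, bound -2 not met — violated.
C7: max(11, 13) = 13 — satisfied.
C8: Q = 5, and 5 ≠ 8 — satisfied.
C9: V = 13, not > 15; antecedent false, conditional vacuously true — satisfied.

The assignment fails constraints 2, 4, 6.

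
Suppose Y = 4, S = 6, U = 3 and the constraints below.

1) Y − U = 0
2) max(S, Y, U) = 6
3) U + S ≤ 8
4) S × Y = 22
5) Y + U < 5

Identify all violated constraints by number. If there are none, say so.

1) Y − U = 4 − 3 = 1, not 0  ✗
2) max(6, 4, 3) = 6  ✓
3) U + S = 3 + 6 = 9; 9 > 8, bound 8 not met  ✗
4) S × Y = 6 × 4 = 24, not 22  ✗
5) Y + U = 4 + 3 = 7; 7 ≥ 5, bound 5 not met  ✗

The assignment fails constraints 1, 3, 4, 5.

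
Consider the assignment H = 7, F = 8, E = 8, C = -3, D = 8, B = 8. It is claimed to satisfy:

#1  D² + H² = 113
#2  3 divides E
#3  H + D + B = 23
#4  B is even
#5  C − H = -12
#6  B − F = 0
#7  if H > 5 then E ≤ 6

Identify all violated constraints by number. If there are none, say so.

Violated: 2, 5, and 7.

#1 D² + H² = 8² + 7² = 64 + 49 = 113 — holds.
#2 8 = 3×2 + 2, so 3 does not divide 8 — does not hold.
#3 H + D + B = 7 + 8 + 8 = 23 — holds.
#4 B = 8 is even — holds.
#5 C − H = -3 − 7 = -10, not -12 — does not hold.
#6 B − F = 8 − 8 = 0 — holds.
#7 H = 7 > 5, so we need E ≤ 6; but E = 8 > 6 — does not hold.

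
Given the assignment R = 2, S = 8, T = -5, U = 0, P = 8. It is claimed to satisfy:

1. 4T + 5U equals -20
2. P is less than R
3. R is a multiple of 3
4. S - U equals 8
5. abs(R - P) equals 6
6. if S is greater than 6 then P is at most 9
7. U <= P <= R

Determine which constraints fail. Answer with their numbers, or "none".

1. 4T + 5U = 4(-5) + 5(0) = -20 — satisfied.
2. P = 8, R = 2; 8 ≥ 2 (want <) — violated.
3. 2 = 3*0 + 2, so 3 does not divide 2 — violated.
4. S - U = 8 - 0 = 8 — satisfied.
5. abs(2 - 8) = 6 — satisfied.
6. S = 8 > 6, so we need P ≤ 9; P = 8 ≤ 9 — satisfied.
7. values 0, 8, 2; P = 8 is not <= R = 2 — violated.

No — constraints 2, 3, 7 are not satisfied.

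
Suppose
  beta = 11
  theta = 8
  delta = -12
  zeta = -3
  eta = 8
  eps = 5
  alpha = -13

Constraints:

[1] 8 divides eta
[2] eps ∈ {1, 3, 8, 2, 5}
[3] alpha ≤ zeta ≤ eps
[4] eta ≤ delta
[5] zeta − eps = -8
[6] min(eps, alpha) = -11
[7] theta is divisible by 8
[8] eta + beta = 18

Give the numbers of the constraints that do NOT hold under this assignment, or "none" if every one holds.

The assignment fails constraints 4, 6, 8.

[1] 8 / 8 = 1, so 8 divides 8 — holds.
[2] eps = 5 is in {1, 3, 8, 2, 5} — holds.
[3] values -13 ≤ -3 ≤ 5 — holds.
[4] eta = 8, delta = -12; 8 > -12 (want ≤) — does not hold.
[5] zeta − eps = -3 − 5 = -8 — holds.
[6] min(5, -13) = -13, not -11 — does not hold.
[7] 8 / 8 = 1, so 8 divides 8 — holds.
[8] eta + beta = 8 + 11 = 19, not 18 — does not hold.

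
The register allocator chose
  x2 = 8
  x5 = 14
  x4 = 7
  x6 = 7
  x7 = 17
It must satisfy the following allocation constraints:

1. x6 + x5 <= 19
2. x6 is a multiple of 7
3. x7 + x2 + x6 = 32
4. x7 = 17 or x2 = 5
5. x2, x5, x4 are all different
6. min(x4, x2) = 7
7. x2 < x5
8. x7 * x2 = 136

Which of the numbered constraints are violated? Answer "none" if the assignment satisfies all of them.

1. x6 + x5 = 7 + 14 = 21; 21 > 19, bound 19 not met  ✗
2. 7 / 7 = 1, so 7 divides 7  ✓
3. x7 + x2 + x6 = 17 + 8 + 7 = 32  ✓
4. x7 = 17 = 17 (first disjunct)  ✓
5. values 8, 14, 7 are pairwise distinct  ✓
6. min(7, 8) = 7  ✓
7. x2 = 8, x5 = 14; 8 < 14  ✓
8. x7 * x2 = 17 * 8 = 136  ✓

Constraint 1 is violated.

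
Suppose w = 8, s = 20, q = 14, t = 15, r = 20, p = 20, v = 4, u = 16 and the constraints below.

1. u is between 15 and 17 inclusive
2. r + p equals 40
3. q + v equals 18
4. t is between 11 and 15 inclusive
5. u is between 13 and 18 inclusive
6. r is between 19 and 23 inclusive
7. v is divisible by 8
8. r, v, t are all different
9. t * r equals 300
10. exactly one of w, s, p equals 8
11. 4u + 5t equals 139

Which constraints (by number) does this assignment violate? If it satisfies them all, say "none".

Violated: 7.

1. u = 16 lies in [15, 17] — OK.
2. r + p = 20 + 20 = 40 — OK.
3. q + v = 14 + 4 = 18 — OK.
4. t = 15 lies in [11, 15] — OK.
5. u = 16 lies in [13, 18] — OK.
6. r = 20 lies in [19, 23] — OK.
7. 4 = 8*0 + 4, so 8 does not divide 4 — violated.
8. values 20, 4, 15 are pairwise distinct — OK.
9. t * r = 15 * 20 = 300 — OK.
10. w=8, s=20, p=20; 1 of them equals 8 — OK.
11. 4u + 5t = 4(16) + 5(15) = 139 — OK.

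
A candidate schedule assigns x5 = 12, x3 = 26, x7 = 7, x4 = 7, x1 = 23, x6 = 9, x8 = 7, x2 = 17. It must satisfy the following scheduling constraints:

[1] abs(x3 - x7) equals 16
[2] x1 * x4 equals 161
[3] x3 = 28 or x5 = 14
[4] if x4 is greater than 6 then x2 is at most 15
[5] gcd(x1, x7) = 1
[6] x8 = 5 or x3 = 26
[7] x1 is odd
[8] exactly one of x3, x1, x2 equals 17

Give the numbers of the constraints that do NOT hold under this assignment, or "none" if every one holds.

Violated: 1, 3, and 4.

[1] abs(26 - 7) = 19, not 16  ✘
[2] x1 * x4 = 23 * 7 = 161  ✔
[3] x3 = 26 ≠ 28 and x5 = 12 ≠ 14; both disjuncts false  ✘
[4] x4 = 7 > 6, so we need x2 ≤ 15; but x2 = 17 > 15  ✘
[5] gcd(23, 7) = 1  ✔
[6] x8 = 7 ≠ 5, but x3 = 26 = 26 (second disjunct)  ✔
[7] x1 = 23 is odd  ✔
[8] x3=26, x1=23, x2=17; 1 of them equals 17  ✔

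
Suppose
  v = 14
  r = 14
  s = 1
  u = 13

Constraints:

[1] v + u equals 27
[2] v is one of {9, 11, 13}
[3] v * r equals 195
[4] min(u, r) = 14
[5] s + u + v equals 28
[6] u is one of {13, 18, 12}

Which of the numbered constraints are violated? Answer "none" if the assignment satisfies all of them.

Constraints 2, 3, and 4 are violated.

[1] v + u = 14 + 13 = 27  holds
[2] v = 14 is not in {9, 11, 13}  fails
[3] v * r = 14 * 14 = 196, not 195  fails
[4] min(13, 14) = 13, not 14  fails
[5] s + u + v = 1 + 13 + 14 = 28  holds
[6] u = 13 is in {13, 18, 12}  holds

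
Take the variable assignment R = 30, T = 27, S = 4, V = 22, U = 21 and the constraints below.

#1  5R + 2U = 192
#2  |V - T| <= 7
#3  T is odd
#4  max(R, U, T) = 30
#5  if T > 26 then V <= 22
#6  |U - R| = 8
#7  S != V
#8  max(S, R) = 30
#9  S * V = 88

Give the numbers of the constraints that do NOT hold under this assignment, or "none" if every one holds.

The assignment fails constraint 6.

#1 5R + 2U = 5(30) + 2(21) = 192  yes
#2 |22 - 27| = 5; 5 ≤ 7  yes
#3 T = 27 is odd  yes
#4 max(30, 21, 27) = 30  yes
#5 T = 27 > 26, so we need V ≤ 22; V = 22 ≤ 22  yes
#6 |21 - 30| = 9, not 8  no
#7 S = 4, V = 22; distinct  yes
#8 max(4, 30) = 30  yes
#9 S * V = 4 * 22 = 88  yes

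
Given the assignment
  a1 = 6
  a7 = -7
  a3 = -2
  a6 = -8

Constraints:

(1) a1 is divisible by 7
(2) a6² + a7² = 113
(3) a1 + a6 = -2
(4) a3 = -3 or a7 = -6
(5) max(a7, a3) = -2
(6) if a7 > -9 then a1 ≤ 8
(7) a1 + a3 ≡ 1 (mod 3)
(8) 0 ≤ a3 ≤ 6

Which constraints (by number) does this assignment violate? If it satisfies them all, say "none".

(1) 6 = 7×0 + 6, so 7 does not divide 6 — violated.
(2) a6² + a7² = (-8)² + (-7)² = 64 + 49 = 113 — OK.
(3) a1 + a6 = 6 + (-8) = -2 — OK.
(4) a3 = -2 ≠ -3 and a7 = -7 ≠ -6; both disjuncts false — violated.
(5) max(-7, -2) = -2 — OK.
(6) a7 = -7 > -9, so we need a1 ≤ 8; a1 = 6 ≤ 8 — OK.
(7) a1 + a3 = 4; 4 mod 3 = 1 — OK.
(8) a3 = -2 is outside [0, 6] — violated.

Constraints 1, 4, and 8 are violated.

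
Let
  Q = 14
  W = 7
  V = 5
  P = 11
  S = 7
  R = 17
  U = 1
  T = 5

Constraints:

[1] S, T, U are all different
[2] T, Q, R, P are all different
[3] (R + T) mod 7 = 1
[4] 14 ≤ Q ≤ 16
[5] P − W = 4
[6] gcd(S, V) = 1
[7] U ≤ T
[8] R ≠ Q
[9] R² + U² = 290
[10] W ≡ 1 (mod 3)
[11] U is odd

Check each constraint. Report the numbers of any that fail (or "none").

[1] values 7, 5, 1 are pairwise distinct  OK
[2] values 5, 14, 17, 11 are pairwise distinct  OK
[3] R + T = 22; 22 mod 7 = 1  OK
[4] Q = 14 lies in [14, 16]  OK
[5] P − W = 11 − 7 = 4  OK
[6] gcd(7, 5) = 1  OK
[7] U = 1, T = 5; 1 ≤ 5  OK
[8] R = 17, Q = 14; distinct  OK
[9] R² + U² = 17² + 1² = 289 + 1 = 290  OK
[10] 7 mod 3 = 1  OK
[11] U = 1 is odd  OK

None — every constraint holds.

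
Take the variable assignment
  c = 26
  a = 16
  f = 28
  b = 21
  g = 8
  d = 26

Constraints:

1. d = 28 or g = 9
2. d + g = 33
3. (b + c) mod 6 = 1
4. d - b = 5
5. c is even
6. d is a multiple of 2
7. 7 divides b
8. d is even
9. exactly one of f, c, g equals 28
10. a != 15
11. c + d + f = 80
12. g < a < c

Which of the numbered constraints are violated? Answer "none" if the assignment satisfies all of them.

1. d = 26 ≠ 28 and g = 8 ≠ 9; both disjuncts false — fails.
2. d + g = 26 + 8 = 34, not 33 — fails.
3. b + c = 47; 47 mod 6 = 5, not 1 — fails.
4. d - b = 26 - 21 = 5 — holds.
5. c = 26 is even — holds.
6. 26 / 2 = 13, so 2 divides 26 — holds.
7. 21 / 7 = 3, so 7 divides 21 — holds.
8. d = 26 is even — holds.
9. f=28, c=26, g=8; 1 of them equals 28 — holds.
10. a = 16, and 16 ≠ 15 — holds.
11. c + d + f = 26 + 26 + 28 = 80 — holds.
12. values 8 < 16 < 26 — holds.

Constraints 1, 2, 3 are violated.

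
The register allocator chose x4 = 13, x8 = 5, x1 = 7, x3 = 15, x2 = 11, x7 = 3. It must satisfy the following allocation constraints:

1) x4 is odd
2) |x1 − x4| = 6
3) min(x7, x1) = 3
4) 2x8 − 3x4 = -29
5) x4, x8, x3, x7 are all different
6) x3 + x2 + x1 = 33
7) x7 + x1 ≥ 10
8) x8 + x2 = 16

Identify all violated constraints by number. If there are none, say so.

The assignment satisfies every constraint.

1) x4 = 13 is odd — satisfied.
2) |7 − 13| = 6 — satisfied.
3) min(3, 7) = 3 — satisfied.
4) 2x8 − 3x4 = 2(5) − 3(13) = -29 — satisfied.
5) values 13, 5, 15, 3 are pairwise distinct — satisfied.
6) x3 + x2 + x1 = 15 + 11 + 7 = 33 — satisfied.
7) x7 + x1 = 3 + 7 = 10; 10 ≥ 10 — satisfied.
8) x8 + x2 = 5 + 11 = 16 — satisfied.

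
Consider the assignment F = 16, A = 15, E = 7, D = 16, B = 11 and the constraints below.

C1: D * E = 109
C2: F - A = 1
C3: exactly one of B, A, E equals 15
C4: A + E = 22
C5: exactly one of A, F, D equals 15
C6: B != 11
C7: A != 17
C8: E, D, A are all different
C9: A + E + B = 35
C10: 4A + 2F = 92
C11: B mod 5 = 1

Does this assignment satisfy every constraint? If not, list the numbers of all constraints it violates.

No — constraints 1, 6, 9 are not satisfied.

C1: D * E = 16 * 7 = 112, not 109  false
C2: F - A = 16 - 15 = 1  true
C3: B=11, A=15, E=7; 1 of them equals 15  true
C4: A + E = 15 + 7 = 22  true
C5: A=15, F=16, D=16; 1 of them equals 15  true
C6: B = 11, but 11 is required to differ  false
C7: A = 15, and 15 ≠ 17  true
C8: values 7, 16, 15 are pairwise distinct  true
C9: A + E + B = 15 + 7 + 11 = 33, not 35  false
C10: 4A + 2F = 4(15) + 2(16) = 92  true
C11: 11 mod 5 = 1  true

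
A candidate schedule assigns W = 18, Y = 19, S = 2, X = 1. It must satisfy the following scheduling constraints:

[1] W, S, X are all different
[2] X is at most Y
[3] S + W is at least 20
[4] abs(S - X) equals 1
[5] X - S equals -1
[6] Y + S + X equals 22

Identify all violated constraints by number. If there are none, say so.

[1] values 18, 2, 1 are pairwise distinct  yes
[2] X = 1, Y = 19; 1 ≤ 19  yes
[3] S + W = 2 + 18 = 20; 20 ≥ 20  yes
[4] abs(2 - 1) = 1  yes
[5] X - S = 1 - 2 = -1  yes
[6] Y + S + X = 19 + 2 + 1 = 22  yes

Yes — all constraints hold.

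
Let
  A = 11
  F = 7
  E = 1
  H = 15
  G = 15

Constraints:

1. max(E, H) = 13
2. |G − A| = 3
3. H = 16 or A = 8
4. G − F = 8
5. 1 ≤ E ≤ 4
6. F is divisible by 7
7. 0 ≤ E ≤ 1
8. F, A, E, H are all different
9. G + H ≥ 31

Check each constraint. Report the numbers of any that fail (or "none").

Violated: 1, 2, 3, and 9.

1. max(1, 15) = 15, not 13 — fails.
2. |15 − 11| = 4, not 3 — fails.
3. H = 15 ≠ 16 and A = 11 ≠ 8; both disjuncts false — fails.
4. G − F = 15 − 7 = 8 — holds.
5. E = 1 lies in [1, 4] — holds.
6. 7 / 7 = 1, so 7 divides 7 — holds.
7. E = 1 lies in [0, 1] — holds.
8. values 7, 11, 1, 15 are pairwise distinct — holds.
9. G + H = 15 + 15 = 30; 30 < 31, bound 31 not met — fails.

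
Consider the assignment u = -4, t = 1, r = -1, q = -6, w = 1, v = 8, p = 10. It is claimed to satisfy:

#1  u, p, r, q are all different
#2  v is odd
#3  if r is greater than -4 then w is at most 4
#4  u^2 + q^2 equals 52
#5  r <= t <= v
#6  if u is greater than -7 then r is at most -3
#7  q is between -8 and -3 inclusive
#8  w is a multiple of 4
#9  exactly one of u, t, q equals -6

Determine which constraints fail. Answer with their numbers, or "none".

#1 values -4, 10, -1, -6 are pairwise distinct  OK
#2 v = 8 is even  FAIL
#3 r = -1 > -4, so we need w ≤ 4; w = 1 ≤ 4  OK
#4 u^2 + q^2 = (-4)^2 + (-6)^2 = 16 + 36 = 52  OK
#5 values -1 <= 1 <= 8  OK
#6 u = -4 > -7, so we need r ≤ -3; but r = -1 > -3  FAIL
#7 q = -6 lies in [-8, -3]  OK
#8 1 = 4*0 + 1, so 4 does not divide 1  FAIL
#9 u=-4, t=1, q=-6; 1 of them equals -6  OK

The assignment fails constraints 2, 6, and 8.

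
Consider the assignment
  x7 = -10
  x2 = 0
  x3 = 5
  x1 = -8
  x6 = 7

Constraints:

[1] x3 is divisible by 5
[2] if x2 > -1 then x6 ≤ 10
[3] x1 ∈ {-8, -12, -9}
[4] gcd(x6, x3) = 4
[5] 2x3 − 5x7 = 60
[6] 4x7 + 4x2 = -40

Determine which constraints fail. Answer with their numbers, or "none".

Constraint 4 is violated.

[1] 5 / 5 = 1, so 5 divides 5 — holds.
[2] x2 = 0 > -1, so we need x6 ≤ 10; x6 = 7 ≤ 10 — holds.
[3] x1 = -8 is in {-8, -12, -9} — holds.
[4] gcd(7, 5) = 1, not 4 — does not hold.
[5] 2x3 − 5x7 = 2(5) − 5(-10) = 60 — holds.
[6] 4x7 + 4x2 = 4(-10) + 4(0) = -40 — holds.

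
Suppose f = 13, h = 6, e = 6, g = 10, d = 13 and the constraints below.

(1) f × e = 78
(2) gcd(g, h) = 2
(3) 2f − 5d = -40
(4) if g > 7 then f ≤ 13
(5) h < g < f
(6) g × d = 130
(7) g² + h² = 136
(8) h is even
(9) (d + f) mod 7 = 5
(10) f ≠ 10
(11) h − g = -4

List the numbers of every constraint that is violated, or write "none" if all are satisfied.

The assignment fails constraint 3.

(1) f × e = 13 × 6 = 78  ✓
(2) gcd(10, 6) = 2  ✓
(3) 2f − 5d = 2(13) − 5(13) = -39, not -40  ✗
(4) g = 10 > 7, so we need f ≤ 13; f = 13 ≤ 13  ✓
(5) values 6 < 10 < 13  ✓
(6) g × d = 10 × 13 = 130  ✓
(7) g² + h² = 10² + 6² = 100 + 36 = 136  ✓
(8) h = 6 is even  ✓
(9) d + f = 26; 26 mod 7 = 5  ✓
(10) f = 13, and 13 ≠ 10  ✓
(11) h − g = 6 − 10 = -4  ✓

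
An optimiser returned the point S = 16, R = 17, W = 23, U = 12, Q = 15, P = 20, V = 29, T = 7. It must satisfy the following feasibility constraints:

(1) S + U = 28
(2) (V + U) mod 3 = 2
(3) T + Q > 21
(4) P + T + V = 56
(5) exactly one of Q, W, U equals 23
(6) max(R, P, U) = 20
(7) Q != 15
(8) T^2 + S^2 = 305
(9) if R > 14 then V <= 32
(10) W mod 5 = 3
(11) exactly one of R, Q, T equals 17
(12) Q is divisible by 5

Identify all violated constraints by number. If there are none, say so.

(1) S + U = 16 + 12 = 28 — satisfied.
(2) V + U = 41; 41 mod 3 = 2 — satisfied.
(3) T + Q = 7 + 15 = 22; 22 > 21 — satisfied.
(4) P + T + V = 20 + 7 + 29 = 56 — satisfied.
(5) Q=15, W=23, U=12; 1 of them equals 23 — satisfied.
(6) max(17, 20, 12) = 20 — satisfied.
(7) Q = 15, but 15 is required to differ — violated.
(8) T^2 + S^2 = 7^2 + 16^2 = 49 + 256 = 305 — satisfied.
(9) R = 17 > 14, so we need V ≤ 32; V = 29 ≤ 32 — satisfied.
(10) 23 mod 5 = 3 — satisfied.
(11) R=17, Q=15, T=7; 1 of them equals 17 — satisfied.
(12) 15 / 5 = 3, so 5 divides 15 — satisfied.

Constraint 7 is violated.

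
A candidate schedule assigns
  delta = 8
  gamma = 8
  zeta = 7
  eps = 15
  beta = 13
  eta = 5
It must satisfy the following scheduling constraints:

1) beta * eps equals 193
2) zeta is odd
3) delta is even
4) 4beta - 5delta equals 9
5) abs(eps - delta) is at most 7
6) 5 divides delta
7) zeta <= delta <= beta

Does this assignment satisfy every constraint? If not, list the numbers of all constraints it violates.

Constraints 1, 4, and 6 are violated.

1) beta * eps = 13 * 15 = 195, not 193  no
2) zeta = 7 is odd  yes
3) delta = 8 is even  yes
4) 4beta - 5delta = 4(13) - 5(8) = 12, not 9  no
5) abs(15 - 8) = 7; 7 ≤ 7  yes
6) 8 = 5*1 + 3, so 5 does not divide 8  no
7) values 7 <= 8 <= 13  yes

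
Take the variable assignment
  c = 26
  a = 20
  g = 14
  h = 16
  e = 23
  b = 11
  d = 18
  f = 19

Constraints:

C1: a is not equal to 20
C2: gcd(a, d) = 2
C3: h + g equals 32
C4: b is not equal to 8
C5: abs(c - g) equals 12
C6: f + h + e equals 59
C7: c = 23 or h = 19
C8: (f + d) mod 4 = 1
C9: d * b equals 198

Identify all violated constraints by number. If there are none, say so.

C1: a = 20, but 20 is required to differ  ✘
C2: gcd(20, 18) = 2  ✔
C3: h + g = 16 + 14 = 30, not 32  ✘
C4: b = 11, and 11 ≠ 8  ✔
C5: abs(26 - 14) = 12  ✔
C6: f + h + e = 19 + 16 + 23 = 58, not 59  ✘
C7: c = 26 ≠ 23 and h = 16 ≠ 19; both disjuncts false  ✘
C8: f + d = 37; 37 mod 4 = 1  ✔
C9: d * b = 18 * 11 = 198  ✔

Constraints 1, 3, 6, and 7 are violated.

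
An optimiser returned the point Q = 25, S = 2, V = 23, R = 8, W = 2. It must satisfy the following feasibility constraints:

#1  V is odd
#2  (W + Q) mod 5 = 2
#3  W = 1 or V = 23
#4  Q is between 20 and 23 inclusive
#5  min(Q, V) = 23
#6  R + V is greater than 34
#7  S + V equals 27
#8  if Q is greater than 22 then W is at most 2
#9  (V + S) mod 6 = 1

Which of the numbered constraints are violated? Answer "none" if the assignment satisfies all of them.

#1 V = 23 is odd — holds.
#2 W + Q = 27; 27 mod 5 = 2 — holds.
#3 W = 2 ≠ 1, but V = 23 = 23 (second disjunct) — holds.
#4 Q = 25 is outside [20, 23] — does not hold.
#5 min(25, 23) = 23 — holds.
#6 R + V = 8 + 23 = 31; 31 ≤ 34, bound 34 not met — does not hold.
#7 S + V = 2 + 23 = 25, not 27 — does not hold.
#8 Q = 25 > 22, so we need W ≤ 2; W = 2 ≤ 2 — holds.
#9 V + S = 25; 25 mod 6 = 1 — holds.

Constraints 4, 6, 7 are violated.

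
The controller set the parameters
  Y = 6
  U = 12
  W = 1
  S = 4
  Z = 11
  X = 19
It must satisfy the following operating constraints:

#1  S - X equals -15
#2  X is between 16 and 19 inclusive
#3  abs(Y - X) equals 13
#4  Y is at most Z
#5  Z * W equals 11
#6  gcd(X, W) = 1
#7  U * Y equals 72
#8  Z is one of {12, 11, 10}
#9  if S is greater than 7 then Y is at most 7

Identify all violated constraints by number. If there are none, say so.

All constraints are satisfied.

#1 S - X = 4 - 19 = -15 — holds.
#2 X = 19 lies in [16, 19] — holds.
#3 abs(6 - 19) = 13 — holds.
#4 Y = 6, Z = 11; 6 ≤ 11 — holds.
#5 Z * W = 11 * 1 = 11 — holds.
#6 gcd(19, 1) = 1 — holds.
#7 U * Y = 12 * 6 = 72 — holds.
#8 Z = 11 is in {12, 11, 10} — holds.
#9 S = 4, not > 7; antecedent false, conditional vacuously true — holds.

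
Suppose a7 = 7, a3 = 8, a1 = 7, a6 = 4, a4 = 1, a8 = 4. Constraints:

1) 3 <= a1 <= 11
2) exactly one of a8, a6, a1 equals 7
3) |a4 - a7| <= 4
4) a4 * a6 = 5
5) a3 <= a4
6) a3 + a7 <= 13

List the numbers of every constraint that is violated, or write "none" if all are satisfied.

The assignment fails constraints 3, 4, 5, and 6.

1) a1 = 7 lies in [3, 11] — satisfied.
2) a8=4, a6=4, a1=7; 1 of them equals 7 — satisfied.
3) |1 - 7| = 6; 6 > 4, exceeds bound 4 — violated.
4) a4 * a6 = 1 * 4 = 4, not 5 — violated.
5) a3 = 8, a4 = 1; 8 > 1 (want ≤) — violated.
6) a3 + a7 = 8 + 7 = 15; 15 > 13, bound 13 not met — violated.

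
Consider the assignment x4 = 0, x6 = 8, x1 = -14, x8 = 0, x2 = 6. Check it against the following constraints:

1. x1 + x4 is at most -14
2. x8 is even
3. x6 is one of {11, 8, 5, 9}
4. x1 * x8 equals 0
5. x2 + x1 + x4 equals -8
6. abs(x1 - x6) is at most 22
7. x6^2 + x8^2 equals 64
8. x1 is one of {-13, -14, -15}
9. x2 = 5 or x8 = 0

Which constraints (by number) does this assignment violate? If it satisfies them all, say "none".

1. x1 + x4 = -14 + 0 = -14; -14 ≤ -14 — satisfied.
2. x8 = 0 is even — satisfied.
3. x6 = 8 is in {11, 8, 5, 9} — satisfied.
4. x1 * x8 = -14 * 0 = 0 — satisfied.
5. x2 + x1 + x4 = 6 + (-14) + 0 = -8 — satisfied.
6. abs(-14 - 8) = 22; 22 ≤ 22 — satisfied.
7. x6^2 + x8^2 = 8^2 + 0^2 = 64 + 0 = 64 — satisfied.
8. x1 = -14 is in {-13, -14, -15} — satisfied.
9. x2 = 6 ≠ 5, but x8 = 0 = 0 (second disjunct) — satisfied.

No violations.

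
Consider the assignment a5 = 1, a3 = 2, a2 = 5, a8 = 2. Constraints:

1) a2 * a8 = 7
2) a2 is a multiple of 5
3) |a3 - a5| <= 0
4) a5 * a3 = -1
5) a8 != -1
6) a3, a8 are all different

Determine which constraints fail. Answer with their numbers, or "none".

Constraints 1, 3, 4, 6 do not hold.

1) a2 * a8 = 5 * 2 = 10, not 7 — does not hold.
2) 5 / 5 = 1, so 5 divides 5 — holds.
3) |2 - 1| = 1; 1 > 0, exceeds bound 0 — does not hold.
4) a5 * a3 = 1 * 2 = 2, not -1 — does not hold.
5) a8 = 2, and 2 ≠ -1 — holds.
6) a3 = a8 = 2, not all different — does not hold.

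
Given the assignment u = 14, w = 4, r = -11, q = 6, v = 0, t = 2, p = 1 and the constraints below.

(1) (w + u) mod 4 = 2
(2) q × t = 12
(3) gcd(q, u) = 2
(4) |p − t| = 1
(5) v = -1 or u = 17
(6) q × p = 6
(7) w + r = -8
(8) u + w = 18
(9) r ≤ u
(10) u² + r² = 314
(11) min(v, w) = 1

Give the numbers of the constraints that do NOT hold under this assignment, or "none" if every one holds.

(1) w + u = 18; 18 mod 4 = 2 — OK.
(2) q × t = 6 × 2 = 12 — OK.
(3) gcd(6, 14) = 2 — OK.
(4) |1 − 2| = 1 — OK.
(5) v = 0 ≠ -1 and u = 14 ≠ 17; both disjuncts false — violated.
(6) q × p = 6 × 1 = 6 — OK.
(7) w + r = 4 + (-11) = -7, not -8 — violated.
(8) u + w = 14 + 4 = 18 — OK.
(9) r = -11, u = 14; -11 ≤ 14 — OK.
(10) u² + r² = 14² + (-11)² = 196 + 121 = 317, not 314 — violated.
(11) min(0, 4) = 0, not 1 — violated.

Constraints 5, 7, 10, and 11 are violated.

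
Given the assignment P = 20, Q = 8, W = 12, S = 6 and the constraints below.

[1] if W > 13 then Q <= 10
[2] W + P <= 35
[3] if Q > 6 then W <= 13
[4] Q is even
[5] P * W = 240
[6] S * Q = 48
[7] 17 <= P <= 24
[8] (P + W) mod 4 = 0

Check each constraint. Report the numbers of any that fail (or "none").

None — every constraint holds.

[1] W = 12, not > 13; antecedent false, conditional vacuously true — satisfied.
[2] W + P = 12 + 20 = 32; 32 ≤ 35 — satisfied.
[3] Q = 8 > 6, so we need W ≤ 13; W = 12 ≤ 13 — satisfied.
[4] Q = 8 is even — satisfied.
[5] P * W = 20 * 12 = 240 — satisfied.
[6] S * Q = 6 * 8 = 48 — satisfied.
[7] P = 20 lies in [17, 24] — satisfied.
[8] P + W = 32; 32 mod 4 = 0 — satisfied.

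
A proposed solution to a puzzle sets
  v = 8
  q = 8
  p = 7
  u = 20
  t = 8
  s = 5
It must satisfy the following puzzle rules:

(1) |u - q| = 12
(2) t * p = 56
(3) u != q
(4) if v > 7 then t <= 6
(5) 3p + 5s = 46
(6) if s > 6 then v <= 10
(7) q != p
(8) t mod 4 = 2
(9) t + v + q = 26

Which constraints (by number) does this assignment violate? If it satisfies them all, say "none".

Constraints 4, 8, and 9 do not hold.

(1) |20 - 8| = 12 — holds.
(2) t * p = 8 * 7 = 56 — holds.
(3) u = 20, q = 8; distinct — holds.
(4) v = 8 > 7, so we need t ≤ 6; but t = 8 > 6 — fails.
(5) 3p + 5s = 3(7) + 5(5) = 46 — holds.
(6) s = 5, not > 6; antecedent false, conditional vacuously true — holds.
(7) q = 8, p = 7; distinct — holds.
(8) 8 mod 4 = 0, not 2 — fails.
(9) t + v + q = 8 + 8 + 8 = 24, not 26 — fails.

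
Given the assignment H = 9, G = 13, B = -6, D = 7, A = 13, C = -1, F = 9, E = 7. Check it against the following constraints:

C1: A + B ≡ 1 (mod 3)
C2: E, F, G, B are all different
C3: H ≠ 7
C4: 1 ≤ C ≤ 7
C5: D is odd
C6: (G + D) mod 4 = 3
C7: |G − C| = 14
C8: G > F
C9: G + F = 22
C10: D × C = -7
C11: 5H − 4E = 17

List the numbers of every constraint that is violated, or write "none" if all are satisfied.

The assignment fails constraints 4 and 6.

C1: A + B = 7; 7 mod 3 = 1  OK
C2: values 7, 9, 13, -6 are pairwise distinct  OK
C3: H = 9, and 9 ≠ 7  OK
C4: C = -1 is outside [1, 7]  FAIL
C5: D = 7 is odd  OK
C6: G + D = 20; 20 mod 4 = 0, not 3  FAIL
C7: |13 − (-1)| = 14  OK
C8: G = 13, F = 9; 13 > 9  OK
C9: G + F = 13 + 9 = 22  OK
C10: D × C = 7 × (-1) = -7  OK
C11: 5H − 4E = 5(9) − 4(7) = 17  OK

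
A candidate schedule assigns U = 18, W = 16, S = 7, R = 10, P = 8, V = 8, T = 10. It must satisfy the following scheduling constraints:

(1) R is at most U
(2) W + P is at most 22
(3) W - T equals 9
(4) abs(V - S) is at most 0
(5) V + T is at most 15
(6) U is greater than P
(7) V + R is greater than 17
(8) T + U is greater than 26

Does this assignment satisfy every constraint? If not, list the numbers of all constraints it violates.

Constraints 2, 3, 4, 5 do not hold.

(1) R = 10, U = 18; 10 ≤ 18 — holds.
(2) W + P = 16 + 8 = 24; 24 > 22, bound 22 not met — does not hold.
(3) W - T = 16 - 10 = 6, not 9 — does not hold.
(4) abs(8 - 7) = 1; 1 > 0, exceeds bound 0 — does not hold.
(5) V + T = 8 + 10 = 18; 18 > 15, bound 15 not met — does not hold.
(6) U = 18, P = 8; 18 > 8 — holds.
(7) V + R = 8 + 10 = 18; 18 > 17 — holds.
(8) T + U = 10 + 18 = 28; 28 > 26 — holds.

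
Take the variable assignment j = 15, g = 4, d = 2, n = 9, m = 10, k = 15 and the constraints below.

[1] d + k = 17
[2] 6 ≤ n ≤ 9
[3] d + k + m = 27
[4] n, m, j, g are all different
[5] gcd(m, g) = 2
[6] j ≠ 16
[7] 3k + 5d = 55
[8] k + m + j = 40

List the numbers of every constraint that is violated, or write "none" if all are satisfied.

No violations.

[1] d + k = 2 + 15 = 17 — satisfied.
[2] n = 9 lies in [6, 9] — satisfied.
[3] d + k + m = 2 + 15 + 10 = 27 — satisfied.
[4] values 9, 10, 15, 4 are pairwise distinct — satisfied.
[5] gcd(10, 4) = 2 — satisfied.
[6] j = 15, and 15 ≠ 16 — satisfied.
[7] 3k + 5d = 3(15) + 5(2) = 55 — satisfied.
[8] k + m + j = 15 + 10 + 15 = 40 — satisfied.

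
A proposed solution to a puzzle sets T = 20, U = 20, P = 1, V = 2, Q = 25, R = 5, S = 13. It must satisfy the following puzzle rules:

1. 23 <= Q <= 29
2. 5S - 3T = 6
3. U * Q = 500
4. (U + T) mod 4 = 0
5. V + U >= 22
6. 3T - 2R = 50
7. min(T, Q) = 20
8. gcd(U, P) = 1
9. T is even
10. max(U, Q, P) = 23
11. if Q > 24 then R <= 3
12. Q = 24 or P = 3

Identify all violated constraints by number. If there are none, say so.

Constraints 2, 10, 11, 12 do not hold.

1. Q = 25 lies in [23, 29] — holds.
2. 5S - 3T = 5(13) - 3(20) = 5, not 6 — does not hold.
3. U * Q = 20 * 25 = 500 — holds.
4. U + T = 40; 40 mod 4 = 0 — holds.
5. V + U = 2 + 20 = 22; 22 ≥ 22 — holds.
6. 3T - 2R = 3(20) - 2(5) = 50 — holds.
7. min(20, 25) = 20 — holds.
8. gcd(20, 1) = 1 — holds.
9. T = 20 is even — holds.
10. max(20, 25, 1) = 25, not 23 — does not hold.
11. Q = 25 > 24, so we need R ≤ 3; but R = 5 > 3 — does not hold.
12. Q = 25 ≠ 24 and P = 1 ≠ 3; both disjuncts false — does not hold.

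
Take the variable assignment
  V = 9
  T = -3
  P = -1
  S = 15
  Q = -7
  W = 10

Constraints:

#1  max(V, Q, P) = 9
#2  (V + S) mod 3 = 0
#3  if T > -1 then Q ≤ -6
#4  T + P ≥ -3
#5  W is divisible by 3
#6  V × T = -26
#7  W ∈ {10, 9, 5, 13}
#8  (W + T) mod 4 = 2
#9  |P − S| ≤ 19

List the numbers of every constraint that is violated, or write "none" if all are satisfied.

#1 max(9, -7, -1) = 9  OK
#2 V + S = 24; 24 mod 3 = 0  OK
#3 T = -3, not > -1; antecedent false, conditional vacuously true  OK
#4 T + P = -3 + (-1) = -4; -4 < -3, bound -3 not met  FAIL
#5 10 = 3×3 + 1, so 3 does not divide 10  FAIL
#6 V × T = 9 × (-3) = -27, not -26  FAIL
#7 W = 10 is in {10, 9, 5, 13}  OK
#8 W + T = 7; 7 mod 4 = 3, not 2  FAIL
#9 |-1 − 15| = 16; 16 ≤ 19  OK

Constraints 4, 5, 6, 8 do not hold.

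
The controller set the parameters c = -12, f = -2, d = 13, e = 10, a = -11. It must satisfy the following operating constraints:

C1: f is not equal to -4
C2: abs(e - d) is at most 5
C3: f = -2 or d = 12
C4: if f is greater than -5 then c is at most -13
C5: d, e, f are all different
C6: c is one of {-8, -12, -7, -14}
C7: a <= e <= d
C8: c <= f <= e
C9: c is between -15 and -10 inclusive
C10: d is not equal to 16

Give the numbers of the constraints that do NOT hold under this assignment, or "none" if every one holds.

C1: f = -2, and -2 ≠ -4 — OK.
C2: abs(10 - 13) = 3; 3 ≤ 5 — OK.
C3: f = -2 = -2 (first disjunct) — OK.
C4: f = -2 > -5, so we need c ≤ -13; but c = -12 > -13 — violated.
C5: values 13, 10, -2 are pairwise distinct — OK.
C6: c = -12 is in {-8, -12, -7, -14} — OK.
C7: values -11 <= 10 <= 13 — OK.
C8: values -12 <= -2 <= 10 — OK.
C9: c = -12 lies in [-15, -10] — OK.
C10: d = 13, and 13 ≠ 16 — OK.

No — constraint 4 is not satisfied.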